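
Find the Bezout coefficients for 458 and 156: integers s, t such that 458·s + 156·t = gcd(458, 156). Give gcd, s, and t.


Euclidean algorithm on (458, 156) — divide until remainder is 0:
  458 = 2 · 156 + 146
  156 = 1 · 146 + 10
  146 = 14 · 10 + 6
  10 = 1 · 6 + 4
  6 = 1 · 4 + 2
  4 = 2 · 2 + 0
gcd(458, 156) = 2.
Track Bezout coefficients alongside the remainders: start with r₀ = 458 = a·1 + b·0 (s = 1, t = 0) and r₁ = 156 = a·0 + b·1 (s = 0, t = 1); each new remainder r_{k+1} = r_{k-1} − q_k·r_k inherits s_{k+1} = s_{k-1} − q_k·s_k, t_{k+1} = t_{k-1} − q_k·t_k, so r_k = a·s_k + b·t_k at every step:
  q = 2: r = 146, s = 1 − 2·0 = 1, t = 0 − 2·1 = -2  (check: 458·1 + 156·(-2) = 146)
  q = 1: r = 10, s = 0 − 1·1 = -1, t = 1 − 1·(-2) = 3  (check: 458·(-1) + 156·3 = 10)
  q = 14: r = 6, s = 1 − 14·(-1) = 15, t = -2 − 14·3 = -44  (check: 458·15 + 156·(-44) = 6)
  q = 1: r = 4, s = -1 − 1·15 = -16, t = 3 − 1·(-44) = 47  (check: 458·(-16) + 156·47 = 4)
  q = 1: r = 2, s = 15 − 1·(-16) = 31, t = -44 − 1·47 = -91  (check: 458·31 + 156·(-91) = 2)
The row with r = 2 (the gcd) gives the Bezout coefficients s = 31, t = -91.
Result: 458 · (31) + 156 · (-91) = 2.

gcd(458, 156) = 2; s = 31, t = -91 (check: 458·31 + 156·(-91) = 2).


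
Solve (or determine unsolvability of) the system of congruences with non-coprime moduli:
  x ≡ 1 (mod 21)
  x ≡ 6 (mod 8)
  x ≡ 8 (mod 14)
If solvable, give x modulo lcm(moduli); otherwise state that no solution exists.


Moduli 21, 8, 14 are not pairwise coprime, so CRT works modulo lcm(m_i) when all pairwise compatibility conditions hold.
Pairwise compatibility: gcd(m_i, m_j) must divide a_i - a_j for every pair.
Merge one congruence at a time:
  Start: x ≡ 1 (mod 21).
  Combine with x ≡ 6 (mod 8): gcd(21, 8) = 1; 6 - 1 = 5, which IS divisible by 1, so compatible.
    Write x = 1 + 21·t and substitute into x ≡ 6 (mod 8): 21·t ≡ 6 − 1 = 5 (mod 8).
    Reduce coefficients mod 8: 5·t ≡ 5 (mod 8).
    The inverse of 5 mod 8 is 5 (since 5·5 = 25 = 3·8 + 1), so t ≡ 5·5 = 25 ≡ 1 (mod 8).
    Then x = 1 + 21·1 = 22, valid modulo lcm(21, 8) = 168: x ≡ 22 (mod 168).
  Combine with x ≡ 8 (mod 14): gcd(168, 14) = 14; 8 - 22 = -14, which IS divisible by 14, so compatible.
    Write x = 22 + 168·t and substitute into x ≡ 8 (mod 14): 168·t ≡ 8 − 22 = -14 (mod 14).
    Divide the congruence (and modulus) by g = 14: 12·t ≡ -1 (mod 1).
    Modulo 1 every t works; take t = 0.
    Then x = 22 + 168·0 = 22, valid modulo lcm(168, 14) = 168: x ≡ 22 (mod 168).
Verify: 22 mod 21 = 1, 22 mod 8 = 6, 22 mod 14 = 8.

x ≡ 22 (mod 168).


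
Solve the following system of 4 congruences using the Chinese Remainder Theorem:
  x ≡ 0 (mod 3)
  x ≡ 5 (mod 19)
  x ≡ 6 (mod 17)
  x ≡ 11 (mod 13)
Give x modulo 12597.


Product of moduli M = 3 · 19 · 17 · 13 = 12597.
Merge one congruence at a time:
  Start: x ≡ 0 (mod 3).
  Combine with x ≡ 5 (mod 19); new modulus lcm = 57.
    Write x = 0 + 3·t and substitute into x ≡ 5 (mod 19): 3·t ≡ 5 − 0 = 5 (mod 19).
    The inverse of 3 mod 19 is 13 (since 3·13 = 39 = 2·19 + 1), so t ≡ 13·5 = 65 ≡ 8 (mod 19).
    Then x = 0 + 3·8 = 24, valid modulo lcm(3, 19) = 57: x ≡ 24 (mod 57).
  Combine with x ≡ 6 (mod 17); new modulus lcm = 969.
    Write x = 24 + 57·t and substitute into x ≡ 6 (mod 17): 57·t ≡ 6 − 24 = -18 (mod 17).
    Reduce coefficients mod 17: 6·t ≡ 16 (mod 17).
    The inverse of 6 mod 17 is 3 (since 6·3 = 18 = 1·17 + 1), so t ≡ 3·16 = 48 ≡ 14 (mod 17).
    Then x = 24 + 57·14 = 822, valid modulo lcm(57, 17) = 969: x ≡ 822 (mod 969).
  Combine with x ≡ 11 (mod 13); new modulus lcm = 12597.
    Write x = 822 + 969·t and substitute into x ≡ 11 (mod 13): 969·t ≡ 11 − 822 = -811 (mod 13).
    Reduce coefficients mod 13: 7·t ≡ 8 (mod 13).
    The inverse of 7 mod 13 is 2 (since 7·2 = 14 = 1·13 + 1), so t ≡ 2·8 = 16 ≡ 3 (mod 13).
    Then x = 822 + 969·3 = 3729, valid modulo lcm(969, 13) = 12597: x ≡ 3729 (mod 12597).
Verify against each original: 3729 mod 3 = 0, 3729 mod 19 = 5, 3729 mod 17 = 6, 3729 mod 13 = 11.

x ≡ 3729 (mod 12597).


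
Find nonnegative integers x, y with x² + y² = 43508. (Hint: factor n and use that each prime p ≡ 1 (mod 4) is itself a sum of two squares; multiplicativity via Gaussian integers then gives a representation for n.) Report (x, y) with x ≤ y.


Step 1: Factor n = 43508 = 2^2 · 73 · 149.
Step 2: Check the mod-4 condition on each prime factor: 2 = 2 (special); 73 ≡ 1 (mod 4), exponent 1; 149 ≡ 1 (mod 4), exponent 1.
All primes ≡ 3 (mod 4) appear to even exponent (or don't appear), so by the two-squares theorem n IS expressible as a sum of two squares.
Step 3: Build a representation. Group n = k² · m with k = 2 and m = 73 · 149 = 10877 (a product of primes ≡ 1 (mod 4)); a representation of m scales to one of n via (k·x)² + (k·y)² = k²(x² + y²). Each prime p ≡ 1 (mod 4) is itself a sum of two squares; find a² by testing p − a² for a perfect square:
  73: 73 − 1² = 72, 73 − 2² = 69, 73 − 3² = 64 = 8² ⇒ 73 = 3² + 8².
  149: 149 − 1² = 148, 149 − 2² = 145, 149 − 3² = 140, 149 − 4² = 133, 149 − 5² = 124, 149 − 6² = 113, 149 − 7² = 100 = 10² ⇒ 149 = 7² + 10².
  Combine using the Brahmagupta–Fibonacci identity (a² + b²)(c² + d²) = (ac − bd)² + (ad + bc)² = (ac + bd)² + (ad − bc)²:
  73 · 149 = 10877: from (3² + 8²)(7² + 10²), take (3·7 − 8·10, 3·10 + 8·7) = (21 − 80, 30 + 56) = (-59, 86); dropping signs (only squares matter) gives (59, 86); check 59² + 86² = 3481 + 7396 = 10877 ✓.
  Scale by k = 2: (2·59, 2·86) = (118, 172).
Step 4: Order so x ≤ y and verify: 118² + 172² = 13924 + 29584 = 43508 = n. ✓

n = 43508 = 118² + 172² (one valid representation with x ≤ y).


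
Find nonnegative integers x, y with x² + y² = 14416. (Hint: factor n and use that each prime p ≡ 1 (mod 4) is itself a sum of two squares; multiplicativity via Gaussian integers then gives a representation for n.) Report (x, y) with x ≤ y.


Step 1: Factor n = 14416 = 2^4 · 17 · 53.
Step 2: Check the mod-4 condition on each prime factor: 2 = 2 (special); 17 ≡ 1 (mod 4), exponent 1; 53 ≡ 1 (mod 4), exponent 1.
All primes ≡ 3 (mod 4) appear to even exponent (or don't appear), so by the two-squares theorem n IS expressible as a sum of two squares.
Step 3: Build a representation. Group n = k² · m with k = 4 and m = 17 · 53 = 901 (a product of primes ≡ 1 (mod 4)); a representation of m scales to one of n via (k·x)² + (k·y)² = k²(x² + y²). Each prime p ≡ 1 (mod 4) is itself a sum of two squares; find a² by testing p − a² for a perfect square:
  17: 17 − 1² = 16 = 4² ⇒ 17 = 1² + 4².
  53: 53 − 1² = 52, 53 − 2² = 49 = 7² ⇒ 53 = 2² + 7².
  Combine using the Brahmagupta–Fibonacci identity (a² + b²)(c² + d²) = (ac − bd)² + (ad + bc)² = (ac + bd)² + (ad − bc)²:
  17 · 53 = 901: from (1² + 4²)(2² + 7²), take (1·2 − 4·7, 1·7 + 4·2) = (2 − 28, 7 + 8) = (-26, 15); dropping signs (only squares matter) gives (26, 15); check 26² + 15² = 676 + 225 = 901 ✓.
  Scale by k = 4: (4·26, 4·15) = (104, 60).
Step 4: Order so x ≤ y and verify: 60² + 104² = 3600 + 10816 = 14416 = n. ✓

n = 14416 = 60² + 104² (one valid representation with x ≤ y).


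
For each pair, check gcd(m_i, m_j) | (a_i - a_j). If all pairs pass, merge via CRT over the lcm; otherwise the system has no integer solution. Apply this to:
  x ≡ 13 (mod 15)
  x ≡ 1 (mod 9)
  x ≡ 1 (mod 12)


Moduli 15, 9, 12 are not pairwise coprime, so CRT works modulo lcm(m_i) when all pairwise compatibility conditions hold.
Pairwise compatibility: gcd(m_i, m_j) must divide a_i - a_j for every pair.
Merge one congruence at a time:
  Start: x ≡ 13 (mod 15).
  Combine with x ≡ 1 (mod 9): gcd(15, 9) = 3; 1 - 13 = -12, which IS divisible by 3, so compatible.
    Write x = 13 + 15·t and substitute into x ≡ 1 (mod 9): 15·t ≡ 1 − 13 = -12 (mod 9).
    Divide the congruence (and modulus) by g = 3: 5·t ≡ -4 (mod 3).
    Reduce coefficients mod 3: 2·t ≡ 2 (mod 3).
    The inverse of 2 mod 3 is 2 (since 2·2 = 4 = 1·3 + 1), so t ≡ 2·2 = 4 ≡ 1 (mod 3).
    Then x = 13 + 15·1 = 28, valid modulo lcm(15, 9) = 45: x ≡ 28 (mod 45).
  Combine with x ≡ 1 (mod 12): gcd(45, 12) = 3; 1 - 28 = -27, which IS divisible by 3, so compatible.
    Write x = 28 + 45·t and substitute into x ≡ 1 (mod 12): 45·t ≡ 1 − 28 = -27 (mod 12).
    Divide the congruence (and modulus) by g = 3: 15·t ≡ -9 (mod 4).
    Reduce coefficients mod 4: 3·t ≡ 3 (mod 4).
    The inverse of 3 mod 4 is 3 (since 3·3 = 9 = 2·4 + 1), so t ≡ 3·3 = 9 ≡ 1 (mod 4).
    Then x = 28 + 45·1 = 73, valid modulo lcm(45, 12) = 180: x ≡ 73 (mod 180).
Verify: 73 mod 15 = 13, 73 mod 9 = 1, 73 mod 12 = 1.

x ≡ 73 (mod 180).


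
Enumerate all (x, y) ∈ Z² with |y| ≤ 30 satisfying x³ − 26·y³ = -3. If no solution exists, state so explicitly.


The equation is x³ - 26y³ = -3. For fixed y, x³ = 26·y³ − 3, so a solution requires the RHS to be a perfect cube.
Strategy: iterate y from -30 to 30, compute RHS = 26·y³ − 3, and check whether it is a (positive or negative) perfect cube.
Check small values of y:
  y = 0: RHS = -3 is not a perfect cube.
  y = 1: RHS = 23 is not a perfect cube.
  y = -1: RHS = -29 is not a perfect cube.
  y = 2: RHS = 205 is not a perfect cube.
  y = -2: RHS = -211 is not a perfect cube.
  y = 3: RHS = 699 is not a perfect cube.
  y = -3: RHS = -705 is not a perfect cube.
Continuing the search up to |y| = 30 finds no solutions either.
No (x, y) in the scanned range satisfies the equation.

No integer solutions with |y| ≤ 30.


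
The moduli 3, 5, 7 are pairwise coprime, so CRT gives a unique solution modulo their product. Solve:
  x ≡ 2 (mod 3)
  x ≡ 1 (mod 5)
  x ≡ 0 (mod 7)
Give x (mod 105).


Moduli 3, 5, 7 are pairwise coprime; by CRT there is a unique solution modulo M = 3 · 5 · 7 = 105.
Solve pairwise, accumulating the modulus:
  Start with x ≡ 2 (mod 3).
  Combine with x ≡ 1 (mod 5): since gcd(3, 5) = 1, we get a unique residue mod 15.
    Write x = 2 + 3·t and substitute into x ≡ 1 (mod 5): 3·t ≡ 1 − 2 = -1 (mod 5).
    Reduce coefficients mod 5: 3·t ≡ 4 (mod 5).
    The inverse of 3 mod 5 is 2 (since 3·2 = 6 = 1·5 + 1), so t ≡ 2·4 = 8 ≡ 3 (mod 5).
    Then x = 2 + 3·3 = 11, valid modulo lcm(3, 5) = 15: x ≡ 11 (mod 15).
  Combine with x ≡ 0 (mod 7): since gcd(15, 7) = 1, we get a unique residue mod 105.
    Write x = 11 + 15·t and substitute into x ≡ 0 (mod 7): 15·t ≡ 0 − 11 = -11 (mod 7).
    Reduce coefficients mod 7: 1·t ≡ 3 (mod 7).
    So t ≡ 3 (mod 7).
    Then x = 11 + 15·3 = 56, valid modulo lcm(15, 7) = 105: x ≡ 56 (mod 105).
Verify: 56 mod 3 = 2 ✓, 56 mod 5 = 1 ✓, 56 mod 7 = 0 ✓.

x ≡ 56 (mod 105).


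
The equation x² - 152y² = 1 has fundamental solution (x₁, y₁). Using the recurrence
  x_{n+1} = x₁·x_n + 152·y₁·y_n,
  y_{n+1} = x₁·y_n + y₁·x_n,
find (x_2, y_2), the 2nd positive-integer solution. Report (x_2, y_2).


Step 1: Find the fundamental solution (x₁, y₁) of x² - 152y² = 1.
  Expand √152 as a continued fraction. a₀ = ⌊√152⌋ = 12; iterate m_{k+1} = d_k·a_k − m_k, d_{k+1} = (152 − m_{k+1}²)/d_k, a_{k+1} = ⌊(a₀ + m_{k+1})/d_{k+1}⌋ (starting m₀ = 0, d₀ = 1), with convergents p_k = a_k·p_{k-1} + p_{k-2}, q_k = a_k·q_{k-1} + q_{k-2} (p₋₁ = 1, q₋₁ = 0):
  k = 0: a₀ = 12; p₀/q₀ = 12/1; p₀² − 152·q₀² = 144 − 152 = -8.
  k = 1: m = 12, d = 8, a = ⌊(12 + 12)/8⌋ = 3; p/q = (3·12 + 1)/(3·1 + 0) = 37/3; p² − 152·q² = 1369 − 1368 = 1.
  The first convergent with p² − 152·q² = 1 gives the fundamental solution (x₁, y₁) = (37, 3).
Step 2: Apply the recurrence (x_{n+1}, y_{n+1}) = (x₁x_n + 152y₁y_n, x₁y_n + y₁x_n) repeatedly.
  From (x_1, y_1) = (37, 3): x_2 = 37·37 + 152·3·3 = 2737; y_2 = 37·3 + 3·37 = 222.
Step 3: Verify x_2² - 152·y_2² = 7491169 - 7491168 = 1 (should be 1). ✓

(x_1, y_1) = (37, 3); (x_2, y_2) = (2737, 222).


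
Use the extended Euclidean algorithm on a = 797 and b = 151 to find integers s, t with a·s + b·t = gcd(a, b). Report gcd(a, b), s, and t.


Euclidean algorithm on (797, 151) — divide until remainder is 0:
  797 = 5 · 151 + 42
  151 = 3 · 42 + 25
  42 = 1 · 25 + 17
  25 = 1 · 17 + 8
  17 = 2 · 8 + 1
  8 = 8 · 1 + 0
gcd(797, 151) = 1.
Track Bezout coefficients alongside the remainders: start with r₀ = 797 = a·1 + b·0 (s = 1, t = 0) and r₁ = 151 = a·0 + b·1 (s = 0, t = 1); each new remainder r_{k+1} = r_{k-1} − q_k·r_k inherits s_{k+1} = s_{k-1} − q_k·s_k, t_{k+1} = t_{k-1} − q_k·t_k, so r_k = a·s_k + b·t_k at every step:
  q = 5: r = 42, s = 1 − 5·0 = 1, t = 0 − 5·1 = -5  (check: 797·1 + 151·(-5) = 42)
  q = 3: r = 25, s = 0 − 3·1 = -3, t = 1 − 3·(-5) = 16  (check: 797·(-3) + 151·16 = 25)
  q = 1: r = 17, s = 1 − 1·(-3) = 4, t = -5 − 1·16 = -21  (check: 797·4 + 151·(-21) = 17)
  q = 1: r = 8, s = -3 − 1·4 = -7, t = 16 − 1·(-21) = 37  (check: 797·(-7) + 151·37 = 8)
  q = 2: r = 1, s = 4 − 2·(-7) = 18, t = -21 − 2·37 = -95  (check: 797·18 + 151·(-95) = 1)
The row with r = 1 (the gcd) gives the Bezout coefficients s = 18, t = -95.
Result: 797 · (18) + 151 · (-95) = 1.

gcd(797, 151) = 1; s = 18, t = -95 (check: 797·18 + 151·(-95) = 1).


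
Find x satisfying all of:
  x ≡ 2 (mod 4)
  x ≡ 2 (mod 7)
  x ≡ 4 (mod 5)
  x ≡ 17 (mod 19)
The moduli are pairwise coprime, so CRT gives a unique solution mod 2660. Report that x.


Product of moduli M = 4 · 7 · 5 · 19 = 2660.
Merge one congruence at a time:
  Start: x ≡ 2 (mod 4).
  Combine with x ≡ 2 (mod 7); new modulus lcm = 28.
    Write x = 2 + 4·t and substitute into x ≡ 2 (mod 7): 4·t ≡ 2 − 2 = 0 (mod 7).
    The inverse of 4 mod 7 is 2 (since 4·2 = 8 = 1·7 + 1), so t ≡ 2·0 = 0 ≡ 0 (mod 7).
    Then x = 2 + 4·0 = 2, valid modulo lcm(4, 7) = 28: x ≡ 2 (mod 28).
  Combine with x ≡ 4 (mod 5); new modulus lcm = 140.
    Write x = 2 + 28·t and substitute into x ≡ 4 (mod 5): 28·t ≡ 4 − 2 = 2 (mod 5).
    Reduce coefficients mod 5: 3·t ≡ 2 (mod 5).
    The inverse of 3 mod 5 is 2 (since 3·2 = 6 = 1·5 + 1), so t ≡ 2·2 = 4 ≡ 4 (mod 5).
    Then x = 2 + 28·4 = 114, valid modulo lcm(28, 5) = 140: x ≡ 114 (mod 140).
  Combine with x ≡ 17 (mod 19); new modulus lcm = 2660.
    Write x = 114 + 140·t and substitute into x ≡ 17 (mod 19): 140·t ≡ 17 − 114 = -97 (mod 19).
    Reduce coefficients mod 19: 7·t ≡ 17 (mod 19).
    The inverse of 7 mod 19 is 11 (since 7·11 = 77 = 4·19 + 1), so t ≡ 11·17 = 187 ≡ 16 (mod 19).
    Then x = 114 + 140·16 = 2354, valid modulo lcm(140, 19) = 2660: x ≡ 2354 (mod 2660).
Verify against each original: 2354 mod 4 = 2, 2354 mod 7 = 2, 2354 mod 5 = 4, 2354 mod 19 = 17.

x ≡ 2354 (mod 2660).


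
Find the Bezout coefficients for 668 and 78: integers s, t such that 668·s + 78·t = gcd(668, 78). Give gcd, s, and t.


Euclidean algorithm on (668, 78) — divide until remainder is 0:
  668 = 8 · 78 + 44
  78 = 1 · 44 + 34
  44 = 1 · 34 + 10
  34 = 3 · 10 + 4
  10 = 2 · 4 + 2
  4 = 2 · 2 + 0
gcd(668, 78) = 2.
Track Bezout coefficients alongside the remainders: start with r₀ = 668 = a·1 + b·0 (s = 1, t = 0) and r₁ = 78 = a·0 + b·1 (s = 0, t = 1); each new remainder r_{k+1} = r_{k-1} − q_k·r_k inherits s_{k+1} = s_{k-1} − q_k·s_k, t_{k+1} = t_{k-1} − q_k·t_k, so r_k = a·s_k + b·t_k at every step:
  q = 8: r = 44, s = 1 − 8·0 = 1, t = 0 − 8·1 = -8  (check: 668·1 + 78·(-8) = 44)
  q = 1: r = 34, s = 0 − 1·1 = -1, t = 1 − 1·(-8) = 9  (check: 668·(-1) + 78·9 = 34)
  q = 1: r = 10, s = 1 − 1·(-1) = 2, t = -8 − 1·9 = -17  (check: 668·2 + 78·(-17) = 10)
  q = 3: r = 4, s = -1 − 3·2 = -7, t = 9 − 3·(-17) = 60  (check: 668·(-7) + 78·60 = 4)
  q = 2: r = 2, s = 2 − 2·(-7) = 16, t = -17 − 2·60 = -137  (check: 668·16 + 78·(-137) = 2)
The row with r = 2 (the gcd) gives the Bezout coefficients s = 16, t = -137.
Result: 668 · (16) + 78 · (-137) = 2.

gcd(668, 78) = 2; s = 16, t = -137 (check: 668·16 + 78·(-137) = 2).


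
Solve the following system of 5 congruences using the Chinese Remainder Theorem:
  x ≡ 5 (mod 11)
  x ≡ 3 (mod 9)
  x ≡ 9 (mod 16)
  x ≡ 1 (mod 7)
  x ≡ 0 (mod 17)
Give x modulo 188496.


Product of moduli M = 11 · 9 · 16 · 7 · 17 = 188496.
Merge one congruence at a time:
  Start: x ≡ 5 (mod 11).
  Combine with x ≡ 3 (mod 9); new modulus lcm = 99.
    Write x = 5 + 11·t and substitute into x ≡ 3 (mod 9): 11·t ≡ 3 − 5 = -2 (mod 9).
    Reduce coefficients mod 9: 2·t ≡ 7 (mod 9).
    The inverse of 2 mod 9 is 5 (since 2·5 = 10 = 1·9 + 1), so t ≡ 5·7 = 35 ≡ 8 (mod 9).
    Then x = 5 + 11·8 = 93, valid modulo lcm(11, 9) = 99: x ≡ 93 (mod 99).
  Combine with x ≡ 9 (mod 16); new modulus lcm = 1584.
    Write x = 93 + 99·t and substitute into x ≡ 9 (mod 16): 99·t ≡ 9 − 93 = -84 (mod 16).
    Reduce coefficients mod 16: 3·t ≡ 12 (mod 16).
    The inverse of 3 mod 16 is 11 (since 3·11 = 33 = 2·16 + 1), so t ≡ 11·12 = 132 ≡ 4 (mod 16).
    Then x = 93 + 99·4 = 489, valid modulo lcm(99, 16) = 1584: x ≡ 489 (mod 1584).
  Combine with x ≡ 1 (mod 7); new modulus lcm = 11088.
    Write x = 489 + 1584·t and substitute into x ≡ 1 (mod 7): 1584·t ≡ 1 − 489 = -488 (mod 7).
    Reduce coefficients mod 7: 2·t ≡ 2 (mod 7).
    The inverse of 2 mod 7 is 4 (since 2·4 = 8 = 1·7 + 1), so t ≡ 4·2 = 8 ≡ 1 (mod 7).
    Then x = 489 + 1584·1 = 2073, valid modulo lcm(1584, 7) = 11088: x ≡ 2073 (mod 11088).
  Combine with x ≡ 0 (mod 17); new modulus lcm = 188496.
    Write x = 2073 + 11088·t and substitute into x ≡ 0 (mod 17): 11088·t ≡ 0 − 2073 = -2073 (mod 17).
    Reduce coefficients mod 17: 4·t ≡ 1 (mod 17).
    The inverse of 4 mod 17 is 13 (since 4·13 = 52 = 3·17 + 1), so t ≡ 13·1 = 13 ≡ 13 (mod 17).
    Then x = 2073 + 11088·13 = 146217, valid modulo lcm(11088, 17) = 188496: x ≡ 146217 (mod 188496).
Verify against each original: 146217 mod 11 = 5, 146217 mod 9 = 3, 146217 mod 16 = 9, 146217 mod 7 = 1, 146217 mod 17 = 0.

x ≡ 146217 (mod 188496).


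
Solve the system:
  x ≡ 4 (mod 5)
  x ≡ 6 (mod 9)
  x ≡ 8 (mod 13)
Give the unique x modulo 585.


Moduli 5, 9, 13 are pairwise coprime; by CRT there is a unique solution modulo M = 5 · 9 · 13 = 585.
Solve pairwise, accumulating the modulus:
  Start with x ≡ 4 (mod 5).
  Combine with x ≡ 6 (mod 9): since gcd(5, 9) = 1, we get a unique residue mod 45.
    Write x = 4 + 5·t and substitute into x ≡ 6 (mod 9): 5·t ≡ 6 − 4 = 2 (mod 9).
    The inverse of 5 mod 9 is 2 (since 5·2 = 10 = 1·9 + 1), so t ≡ 2·2 = 4 ≡ 4 (mod 9).
    Then x = 4 + 5·4 = 24, valid modulo lcm(5, 9) = 45: x ≡ 24 (mod 45).
  Combine with x ≡ 8 (mod 13): since gcd(45, 13) = 1, we get a unique residue mod 585.
    Write x = 24 + 45·t and substitute into x ≡ 8 (mod 13): 45·t ≡ 8 − 24 = -16 (mod 13).
    Reduce coefficients mod 13: 6·t ≡ 10 (mod 13).
    The inverse of 6 mod 13 is 11 (since 6·11 = 66 = 5·13 + 1), so t ≡ 11·10 = 110 ≡ 6 (mod 13).
    Then x = 24 + 45·6 = 294, valid modulo lcm(45, 13) = 585: x ≡ 294 (mod 585).
Verify: 294 mod 5 = 4 ✓, 294 mod 9 = 6 ✓, 294 mod 13 = 8 ✓.

x ≡ 294 (mod 585).


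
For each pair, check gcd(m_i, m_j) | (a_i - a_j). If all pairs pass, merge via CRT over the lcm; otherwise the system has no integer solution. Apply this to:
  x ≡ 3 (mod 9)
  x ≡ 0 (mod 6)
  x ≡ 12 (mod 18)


Moduli 9, 6, 18 are not pairwise coprime, so CRT works modulo lcm(m_i) when all pairwise compatibility conditions hold.
Pairwise compatibility: gcd(m_i, m_j) must divide a_i - a_j for every pair.
Merge one congruence at a time:
  Start: x ≡ 3 (mod 9).
  Combine with x ≡ 0 (mod 6): gcd(9, 6) = 3; 0 - 3 = -3, which IS divisible by 3, so compatible.
    Write x = 3 + 9·t and substitute into x ≡ 0 (mod 6): 9·t ≡ 0 − 3 = -3 (mod 6).
    Divide the congruence (and modulus) by g = 3: 3·t ≡ -1 (mod 2).
    Reduce coefficients mod 2: 1·t ≡ 1 (mod 2).
    So t ≡ 1 (mod 2).
    Then x = 3 + 9·1 = 12, valid modulo lcm(9, 6) = 18: x ≡ 12 (mod 18).
  Combine with x ≡ 12 (mod 18): gcd(18, 18) = 18; 12 - 12 = 0, which IS divisible by 18, so compatible.
    Write x = 12 + 18·t and substitute into x ≡ 12 (mod 18): 18·t ≡ 12 − 12 = 0 (mod 18).
    Divide the congruence (and modulus) by g = 18: 1·t ≡ 0 (mod 1).
    Modulo 1 every t works; take t = 0.
    Then x = 12 + 18·0 = 12, valid modulo lcm(18, 18) = 18: x ≡ 12 (mod 18).
Verify: 12 mod 9 = 3, 12 mod 6 = 0, 12 mod 18 = 12.

x ≡ 12 (mod 18).


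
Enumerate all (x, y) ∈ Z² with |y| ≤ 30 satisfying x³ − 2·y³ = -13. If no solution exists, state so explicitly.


The equation is x³ - 2y³ = -13. For fixed y, x³ = 2·y³ − 13, so a solution requires the RHS to be a perfect cube.
Strategy: iterate y from -30 to 30, compute RHS = 2·y³ − 13, and check whether it is a (positive or negative) perfect cube.
Check small values of y:
  y = 0: RHS = -13 is not a perfect cube.
  y = 1: RHS = -11 is not a perfect cube.
  y = -1: RHS = -15 is not a perfect cube.
  y = 2: RHS = 3 is not a perfect cube.
  y = -2: RHS = -29 is not a perfect cube.
  y = 3: RHS = 41 is not a perfect cube.
  y = -3: RHS = -67 is not a perfect cube.
Continuing the search up to |y| = 30 finds no solutions either.
No (x, y) in the scanned range satisfies the equation.

No integer solutions with |y| ≤ 30.


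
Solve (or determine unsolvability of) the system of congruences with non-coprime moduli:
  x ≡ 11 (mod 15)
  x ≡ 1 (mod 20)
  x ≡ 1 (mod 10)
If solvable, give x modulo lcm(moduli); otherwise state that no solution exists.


Moduli 15, 20, 10 are not pairwise coprime, so CRT works modulo lcm(m_i) when all pairwise compatibility conditions hold.
Pairwise compatibility: gcd(m_i, m_j) must divide a_i - a_j for every pair.
Merge one congruence at a time:
  Start: x ≡ 11 (mod 15).
  Combine with x ≡ 1 (mod 20): gcd(15, 20) = 5; 1 - 11 = -10, which IS divisible by 5, so compatible.
    Write x = 11 + 15·t and substitute into x ≡ 1 (mod 20): 15·t ≡ 1 − 11 = -10 (mod 20).
    Divide the congruence (and modulus) by g = 5: 3·t ≡ -2 (mod 4).
    Reduce coefficients mod 4: 3·t ≡ 2 (mod 4).
    The inverse of 3 mod 4 is 3 (since 3·3 = 9 = 2·4 + 1), so t ≡ 3·2 = 6 ≡ 2 (mod 4).
    Then x = 11 + 15·2 = 41, valid modulo lcm(15, 20) = 60: x ≡ 41 (mod 60).
  Combine with x ≡ 1 (mod 10): gcd(60, 10) = 10; 1 - 41 = -40, which IS divisible by 10, so compatible.
    Write x = 41 + 60·t and substitute into x ≡ 1 (mod 10): 60·t ≡ 1 − 41 = -40 (mod 10).
    Divide the congruence (and modulus) by g = 10: 6·t ≡ -4 (mod 1).
    Modulo 1 every t works; take t = 0.
    Then x = 41 + 60·0 = 41, valid modulo lcm(60, 10) = 60: x ≡ 41 (mod 60).
Verify: 41 mod 15 = 11, 41 mod 20 = 1, 41 mod 10 = 1.

x ≡ 41 (mod 60).


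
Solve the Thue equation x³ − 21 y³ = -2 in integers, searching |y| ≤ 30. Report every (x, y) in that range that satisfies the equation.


The equation is x³ - 21y³ = -2. For fixed y, x³ = 21·y³ − 2, so a solution requires the RHS to be a perfect cube.
Strategy: iterate y from -30 to 30, compute RHS = 21·y³ − 2, and check whether it is a (positive or negative) perfect cube.
Check small values of y:
  y = 0: RHS = -2 is not a perfect cube.
  y = 1: RHS = 19 is not a perfect cube.
  y = -1: RHS = -23 is not a perfect cube.
  y = 2: RHS = 166 is not a perfect cube.
  y = -2: RHS = -170 is not a perfect cube.
  y = 3: RHS = 565 is not a perfect cube.
  y = -3: RHS = -569 is not a perfect cube.
Continuing the search up to |y| = 30 finds no solutions either.
No (x, y) in the scanned range satisfies the equation.

No integer solutions with |y| ≤ 30.


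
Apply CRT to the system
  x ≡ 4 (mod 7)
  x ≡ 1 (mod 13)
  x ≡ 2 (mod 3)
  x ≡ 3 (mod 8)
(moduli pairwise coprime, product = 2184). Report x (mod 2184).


Product of moduli M = 7 · 13 · 3 · 8 = 2184.
Merge one congruence at a time:
  Start: x ≡ 4 (mod 7).
  Combine with x ≡ 1 (mod 13); new modulus lcm = 91.
    Write x = 4 + 7·t and substitute into x ≡ 1 (mod 13): 7·t ≡ 1 − 4 = -3 (mod 13).
    Reduce coefficients mod 13: 7·t ≡ 10 (mod 13).
    The inverse of 7 mod 13 is 2 (since 7·2 = 14 = 1·13 + 1), so t ≡ 2·10 = 20 ≡ 7 (mod 13).
    Then x = 4 + 7·7 = 53, valid modulo lcm(7, 13) = 91: x ≡ 53 (mod 91).
  Combine with x ≡ 2 (mod 3); new modulus lcm = 273.
    Write x = 53 + 91·t and substitute into x ≡ 2 (mod 3): 91·t ≡ 2 − 53 = -51 (mod 3).
    Reduce coefficients mod 3: 1·t ≡ 0 (mod 3).
    So t ≡ 0 (mod 3).
    Then x = 53 + 91·0 = 53, valid modulo lcm(91, 3) = 273: x ≡ 53 (mod 273).
  Combine with x ≡ 3 (mod 8); new modulus lcm = 2184.
    Write x = 53 + 273·t and substitute into x ≡ 3 (mod 8): 273·t ≡ 3 − 53 = -50 (mod 8).
    Reduce coefficients mod 8: 1·t ≡ 6 (mod 8).
    So t ≡ 6 (mod 8).
    Then x = 53 + 273·6 = 1691, valid modulo lcm(273, 8) = 2184: x ≡ 1691 (mod 2184).
Verify against each original: 1691 mod 7 = 4, 1691 mod 13 = 1, 1691 mod 3 = 2, 1691 mod 8 = 3.

x ≡ 1691 (mod 2184).


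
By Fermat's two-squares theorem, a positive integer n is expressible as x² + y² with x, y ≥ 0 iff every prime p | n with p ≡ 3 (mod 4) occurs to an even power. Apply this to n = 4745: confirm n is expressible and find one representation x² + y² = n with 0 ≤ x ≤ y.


Step 1: Factor n = 4745 = 5 · 13 · 73.
Step 2: Check the mod-4 condition on each prime factor: 5 ≡ 1 (mod 4), exponent 1; 13 ≡ 1 (mod 4), exponent 1; 73 ≡ 1 (mod 4), exponent 1.
All primes ≡ 3 (mod 4) appear to even exponent (or don't appear), so by the two-squares theorem n IS expressible as a sum of two squares.
Step 3: Build a representation. Here n = 5 · 13 · 73 is a product of primes ≡ 1 (mod 4). Each prime p ≡ 1 (mod 4) is itself a sum of two squares; find a² by testing p − a² for a perfect square:
  5: 5 − 1² = 4 = 2² ⇒ 5 = 1² + 2².
  13: 13 − 1² = 12, 13 − 2² = 9 = 3² ⇒ 13 = 2² + 3².
  73: 73 − 1² = 72, 73 − 2² = 69, 73 − 3² = 64 = 8² ⇒ 73 = 3² + 8².
  Combine using the Brahmagupta–Fibonacci identity (a² + b²)(c² + d²) = (ac − bd)² + (ad + bc)² = (ac + bd)² + (ad − bc)²:
  5 · 13 = 65: from (1² + 2²)(2² + 3²), take (1·2 − 2·3, 1·3 + 2·2) = (2 − 6, 3 + 4) = (-4, 7); dropping signs (only squares matter) gives (4, 7); check 4² + 7² = 16 + 49 = 65 ✓.
  65 · 73 = 4745: from (4² + 7²)(3² + 8²), take (4·3 − 7·8, 4·8 + 7·3) = (12 − 56, 32 + 21) = (-44, 53); dropping signs (only squares matter) gives (44, 53); check 44² + 53² = 1936 + 2809 = 4745 ✓.
Step 4: Order so x ≤ y and verify: 44² + 53² = 1936 + 2809 = 4745 = n. ✓

n = 4745 = 44² + 53² (one valid representation with x ≤ y).


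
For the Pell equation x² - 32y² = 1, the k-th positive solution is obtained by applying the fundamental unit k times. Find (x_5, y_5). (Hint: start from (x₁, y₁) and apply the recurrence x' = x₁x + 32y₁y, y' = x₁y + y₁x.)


Step 1: Find the fundamental solution (x₁, y₁) of x² - 32y² = 1.
  Expand √32 as a continued fraction. a₀ = ⌊√32⌋ = 5; iterate m_{k+1} = d_k·a_k − m_k, d_{k+1} = (32 − m_{k+1}²)/d_k, a_{k+1} = ⌊(a₀ + m_{k+1})/d_{k+1}⌋ (starting m₀ = 0, d₀ = 1), with convergents p_k = a_k·p_{k-1} + p_{k-2}, q_k = a_k·q_{k-1} + q_{k-2} (p₋₁ = 1, q₋₁ = 0):
  k = 0: a₀ = 5; p₀/q₀ = 5/1; p₀² − 32·q₀² = 25 − 32 = -7.
  k = 1: m = 5, d = 7, a = ⌊(5 + 5)/7⌋ = 1; p/q = (1·5 + 1)/(1·1 + 0) = 6/1; p² − 32·q² = 36 − 32 = 4.
  k = 2: m = 2, d = 4, a = ⌊(5 + 2)/4⌋ = 1; p/q = (1·6 + 5)/(1·1 + 1) = 11/2; p² − 32·q² = 121 − 128 = -7.
  k = 3: m = 2, d = 7, a = ⌊(5 + 2)/7⌋ = 1; p/q = (1·11 + 6)/(1·2 + 1) = 17/3; p² − 32·q² = 289 − 288 = 1.
  The first convergent with p² − 32·q² = 1 gives the fundamental solution (x₁, y₁) = (17, 3).
Step 2: Apply the recurrence (x_{n+1}, y_{n+1}) = (x₁x_n + 32y₁y_n, x₁y_n + y₁x_n) repeatedly.
  From (x_1, y_1) = (17, 3): x_2 = 17·17 + 32·3·3 = 577; y_2 = 17·3 + 3·17 = 102.
  From (x_2, y_2) = (577, 102): x_3 = 17·577 + 32·3·102 = 19601; y_3 = 17·102 + 3·577 = 3465.
  From (x_3, y_3) = (19601, 3465): x_4 = 17·19601 + 32·3·3465 = 665857; y_4 = 17·3465 + 3·19601 = 117708.
  From (x_4, y_4) = (665857, 117708): x_5 = 17·665857 + 32·3·117708 = 22619537; y_5 = 17·117708 + 3·665857 = 3998607.
Step 3: Verify x_5² - 32·y_5² = 511643454094369 - 511643454094368 = 1 (should be 1). ✓

(x_1, y_1) = (17, 3); (x_5, y_5) = (22619537, 3998607).


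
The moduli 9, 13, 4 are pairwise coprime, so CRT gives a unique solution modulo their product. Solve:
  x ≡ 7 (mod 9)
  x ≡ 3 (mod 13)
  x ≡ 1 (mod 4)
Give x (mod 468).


Moduli 9, 13, 4 are pairwise coprime; by CRT there is a unique solution modulo M = 9 · 13 · 4 = 468.
Solve pairwise, accumulating the modulus:
  Start with x ≡ 7 (mod 9).
  Combine with x ≡ 3 (mod 13): since gcd(9, 13) = 1, we get a unique residue mod 117.
    Write x = 7 + 9·t and substitute into x ≡ 3 (mod 13): 9·t ≡ 3 − 7 = -4 (mod 13).
    Reduce coefficients mod 13: 9·t ≡ 9 (mod 13).
    The inverse of 9 mod 13 is 3 (since 9·3 = 27 = 2·13 + 1), so t ≡ 3·9 = 27 ≡ 1 (mod 13).
    Then x = 7 + 9·1 = 16, valid modulo lcm(9, 13) = 117: x ≡ 16 (mod 117).
  Combine with x ≡ 1 (mod 4): since gcd(117, 4) = 1, we get a unique residue mod 468.
    Write x = 16 + 117·t and substitute into x ≡ 1 (mod 4): 117·t ≡ 1 − 16 = -15 (mod 4).
    Reduce coefficients mod 4: 1·t ≡ 1 (mod 4).
    So t ≡ 1 (mod 4).
    Then x = 16 + 117·1 = 133, valid modulo lcm(117, 4) = 468: x ≡ 133 (mod 468).
Verify: 133 mod 9 = 7 ✓, 133 mod 13 = 3 ✓, 133 mod 4 = 1 ✓.

x ≡ 133 (mod 468).


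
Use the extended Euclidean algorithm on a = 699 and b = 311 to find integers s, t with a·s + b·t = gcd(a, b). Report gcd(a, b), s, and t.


Euclidean algorithm on (699, 311) — divide until remainder is 0:
  699 = 2 · 311 + 77
  311 = 4 · 77 + 3
  77 = 25 · 3 + 2
  3 = 1 · 2 + 1
  2 = 2 · 1 + 0
gcd(699, 311) = 1.
Track Bezout coefficients alongside the remainders: start with r₀ = 699 = a·1 + b·0 (s = 1, t = 0) and r₁ = 311 = a·0 + b·1 (s = 0, t = 1); each new remainder r_{k+1} = r_{k-1} − q_k·r_k inherits s_{k+1} = s_{k-1} − q_k·s_k, t_{k+1} = t_{k-1} − q_k·t_k, so r_k = a·s_k + b·t_k at every step:
  q = 2: r = 77, s = 1 − 2·0 = 1, t = 0 − 2·1 = -2  (check: 699·1 + 311·(-2) = 77)
  q = 4: r = 3, s = 0 − 4·1 = -4, t = 1 − 4·(-2) = 9  (check: 699·(-4) + 311·9 = 3)
  q = 25: r = 2, s = 1 − 25·(-4) = 101, t = -2 − 25·9 = -227  (check: 699·101 + 311·(-227) = 2)
  q = 1: r = 1, s = -4 − 1·101 = -105, t = 9 − 1·(-227) = 236  (check: 699·(-105) + 311·236 = 1)
The row with r = 1 (the gcd) gives the Bezout coefficients s = -105, t = 236.
Result: 699 · (-105) + 311 · (236) = 1.

gcd(699, 311) = 1; s = -105, t = 236 (check: 699·(-105) + 311·236 = 1).


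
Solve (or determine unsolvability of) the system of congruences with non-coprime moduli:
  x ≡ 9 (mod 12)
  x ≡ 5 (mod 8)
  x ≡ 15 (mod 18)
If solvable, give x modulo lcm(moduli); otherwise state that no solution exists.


Moduli 12, 8, 18 are not pairwise coprime, so CRT works modulo lcm(m_i) when all pairwise compatibility conditions hold.
Pairwise compatibility: gcd(m_i, m_j) must divide a_i - a_j for every pair.
Merge one congruence at a time:
  Start: x ≡ 9 (mod 12).
  Combine with x ≡ 5 (mod 8): gcd(12, 8) = 4; 5 - 9 = -4, which IS divisible by 4, so compatible.
    Write x = 9 + 12·t and substitute into x ≡ 5 (mod 8): 12·t ≡ 5 − 9 = -4 (mod 8).
    Divide the congruence (and modulus) by g = 4: 3·t ≡ -1 (mod 2).
    Reduce coefficients mod 2: 1·t ≡ 1 (mod 2).
    So t ≡ 1 (mod 2).
    Then x = 9 + 12·1 = 21, valid modulo lcm(12, 8) = 24: x ≡ 21 (mod 24).
  Combine with x ≡ 15 (mod 18): gcd(24, 18) = 6; 15 - 21 = -6, which IS divisible by 6, so compatible.
    Write x = 21 + 24·t and substitute into x ≡ 15 (mod 18): 24·t ≡ 15 − 21 = -6 (mod 18).
    Divide the congruence (and modulus) by g = 6: 4·t ≡ -1 (mod 3).
    Reduce coefficients mod 3: 1·t ≡ 2 (mod 3).
    So t ≡ 2 (mod 3).
    Then x = 21 + 24·2 = 69, valid modulo lcm(24, 18) = 72: x ≡ 69 (mod 72).
Verify: 69 mod 12 = 9, 69 mod 8 = 5, 69 mod 18 = 15.

x ≡ 69 (mod 72).


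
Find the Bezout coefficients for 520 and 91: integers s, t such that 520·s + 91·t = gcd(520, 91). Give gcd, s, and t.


Euclidean algorithm on (520, 91) — divide until remainder is 0:
  520 = 5 · 91 + 65
  91 = 1 · 65 + 26
  65 = 2 · 26 + 13
  26 = 2 · 13 + 0
gcd(520, 91) = 13.
Track Bezout coefficients alongside the remainders: start with r₀ = 520 = a·1 + b·0 (s = 1, t = 0) and r₁ = 91 = a·0 + b·1 (s = 0, t = 1); each new remainder r_{k+1} = r_{k-1} − q_k·r_k inherits s_{k+1} = s_{k-1} − q_k·s_k, t_{k+1} = t_{k-1} − q_k·t_k, so r_k = a·s_k + b·t_k at every step:
  q = 5: r = 65, s = 1 − 5·0 = 1, t = 0 − 5·1 = -5  (check: 520·1 + 91·(-5) = 65)
  q = 1: r = 26, s = 0 − 1·1 = -1, t = 1 − 1·(-5) = 6  (check: 520·(-1) + 91·6 = 26)
  q = 2: r = 13, s = 1 − 2·(-1) = 3, t = -5 − 2·6 = -17  (check: 520·3 + 91·(-17) = 13)
The row with r = 13 (the gcd) gives the Bezout coefficients s = 3, t = -17.
Result: 520 · (3) + 91 · (-17) = 13.

gcd(520, 91) = 13; s = 3, t = -17 (check: 520·3 + 91·(-17) = 13).


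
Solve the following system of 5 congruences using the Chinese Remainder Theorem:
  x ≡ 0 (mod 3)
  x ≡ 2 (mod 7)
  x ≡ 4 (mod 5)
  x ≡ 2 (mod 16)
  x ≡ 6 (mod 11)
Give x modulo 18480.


Product of moduli M = 3 · 7 · 5 · 16 · 11 = 18480.
Merge one congruence at a time:
  Start: x ≡ 0 (mod 3).
  Combine with x ≡ 2 (mod 7); new modulus lcm = 21.
    Write x = 0 + 3·t and substitute into x ≡ 2 (mod 7): 3·t ≡ 2 − 0 = 2 (mod 7).
    The inverse of 3 mod 7 is 5 (since 3·5 = 15 = 2·7 + 1), so t ≡ 5·2 = 10 ≡ 3 (mod 7).
    Then x = 0 + 3·3 = 9, valid modulo lcm(3, 7) = 21: x ≡ 9 (mod 21).
  Combine with x ≡ 4 (mod 5); new modulus lcm = 105.
    Write x = 9 + 21·t and substitute into x ≡ 4 (mod 5): 21·t ≡ 4 − 9 = -5 (mod 5).
    Reduce coefficients mod 5: 1·t ≡ 0 (mod 5).
    So t ≡ 0 (mod 5).
    Then x = 9 + 21·0 = 9, valid modulo lcm(21, 5) = 105: x ≡ 9 (mod 105).
  Combine with x ≡ 2 (mod 16); new modulus lcm = 1680.
    Write x = 9 + 105·t and substitute into x ≡ 2 (mod 16): 105·t ≡ 2 − 9 = -7 (mod 16).
    Reduce coefficients mod 16: 9·t ≡ 9 (mod 16).
    The inverse of 9 mod 16 is 9 (since 9·9 = 81 = 5·16 + 1), so t ≡ 9·9 = 81 ≡ 1 (mod 16).
    Then x = 9 + 105·1 = 114, valid modulo lcm(105, 16) = 1680: x ≡ 114 (mod 1680).
  Combine with x ≡ 6 (mod 11); new modulus lcm = 18480.
    Write x = 114 + 1680·t and substitute into x ≡ 6 (mod 11): 1680·t ≡ 6 − 114 = -108 (mod 11).
    Reduce coefficients mod 11: 8·t ≡ 2 (mod 11).
    The inverse of 8 mod 11 is 7 (since 8·7 = 56 = 5·11 + 1), so t ≡ 7·2 = 14 ≡ 3 (mod 11).
    Then x = 114 + 1680·3 = 5154, valid modulo lcm(1680, 11) = 18480: x ≡ 5154 (mod 18480).
Verify against each original: 5154 mod 3 = 0, 5154 mod 7 = 2, 5154 mod 5 = 4, 5154 mod 16 = 2, 5154 mod 11 = 6.

x ≡ 5154 (mod 18480).


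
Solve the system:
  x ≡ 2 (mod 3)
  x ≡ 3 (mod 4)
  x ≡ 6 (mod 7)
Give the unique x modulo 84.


Moduli 3, 4, 7 are pairwise coprime; by CRT there is a unique solution modulo M = 3 · 4 · 7 = 84.
Solve pairwise, accumulating the modulus:
  Start with x ≡ 2 (mod 3).
  Combine with x ≡ 3 (mod 4): since gcd(3, 4) = 1, we get a unique residue mod 12.
    Write x = 2 + 3·t and substitute into x ≡ 3 (mod 4): 3·t ≡ 3 − 2 = 1 (mod 4).
    The inverse of 3 mod 4 is 3 (since 3·3 = 9 = 2·4 + 1), so t ≡ 3·1 = 3 ≡ 3 (mod 4).
    Then x = 2 + 3·3 = 11, valid modulo lcm(3, 4) = 12: x ≡ 11 (mod 12).
  Combine with x ≡ 6 (mod 7): since gcd(12, 7) = 1, we get a unique residue mod 84.
    Write x = 11 + 12·t and substitute into x ≡ 6 (mod 7): 12·t ≡ 6 − 11 = -5 (mod 7).
    Reduce coefficients mod 7: 5·t ≡ 2 (mod 7).
    The inverse of 5 mod 7 is 3 (since 5·3 = 15 = 2·7 + 1), so t ≡ 3·2 = 6 ≡ 6 (mod 7).
    Then x = 11 + 12·6 = 83, valid modulo lcm(12, 7) = 84: x ≡ 83 (mod 84).
Verify: 83 mod 3 = 2 ✓, 83 mod 4 = 3 ✓, 83 mod 7 = 6 ✓.

x ≡ 83 (mod 84).


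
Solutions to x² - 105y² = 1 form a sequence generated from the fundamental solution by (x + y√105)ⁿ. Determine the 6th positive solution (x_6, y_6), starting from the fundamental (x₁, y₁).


Step 1: Find the fundamental solution (x₁, y₁) of x² - 105y² = 1.
  Expand √105 as a continued fraction. a₀ = ⌊√105⌋ = 10; iterate m_{k+1} = d_k·a_k − m_k, d_{k+1} = (105 − m_{k+1}²)/d_k, a_{k+1} = ⌊(a₀ + m_{k+1})/d_{k+1}⌋ (starting m₀ = 0, d₀ = 1), with convergents p_k = a_k·p_{k-1} + p_{k-2}, q_k = a_k·q_{k-1} + q_{k-2} (p₋₁ = 1, q₋₁ = 0):
  k = 0: a₀ = 10; p₀/q₀ = 10/1; p₀² − 105·q₀² = 100 − 105 = -5.
  k = 1: m = 10, d = 5, a = ⌊(10 + 10)/5⌋ = 4; p/q = (4·10 + 1)/(4·1 + 0) = 41/4; p² − 105·q² = 1681 − 1680 = 1.
  The first convergent with p² − 105·q² = 1 gives the fundamental solution (x₁, y₁) = (41, 4).
Step 2: Apply the recurrence (x_{n+1}, y_{n+1}) = (x₁x_n + 105y₁y_n, x₁y_n + y₁x_n) repeatedly.
  From (x_1, y_1) = (41, 4): x_2 = 41·41 + 105·4·4 = 3361; y_2 = 41·4 + 4·41 = 328.
  From (x_2, y_2) = (3361, 328): x_3 = 41·3361 + 105·4·328 = 275561; y_3 = 41·328 + 4·3361 = 26892.
  From (x_3, y_3) = (275561, 26892): x_4 = 41·275561 + 105·4·26892 = 22592641; y_4 = 41·26892 + 4·275561 = 2204816.
  From (x_4, y_4) = (22592641, 2204816): x_5 = 41·22592641 + 105·4·2204816 = 1852321001; y_5 = 41·2204816 + 4·22592641 = 180768020.
  From (x_5, y_5) = (1852321001, 180768020): x_6 = 41·1852321001 + 105·4·180768020 = 151867729441; y_6 = 41·180768020 + 4·1852321001 = 14820772824.
Step 3: Verify x_6² - 105·y_6² = 23063807245564778172481 - 23063807245564778172480 = 1 (should be 1). ✓

(x_1, y_1) = (41, 4); (x_6, y_6) = (151867729441, 14820772824).


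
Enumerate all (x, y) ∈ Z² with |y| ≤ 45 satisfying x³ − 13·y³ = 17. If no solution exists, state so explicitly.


The equation is x³ - 13y³ = 17. For fixed y, x³ = 13·y³ + 17, so a solution requires the RHS to be a perfect cube.
Strategy: iterate y from -45 to 45, compute RHS = 13·y³ + 17, and check whether it is a (positive or negative) perfect cube.
Check small values of y:
  y = 0: RHS = 17 is not a perfect cube.
  y = 1: RHS = 30 is not a perfect cube.
  y = -1: RHS = 4 is not a perfect cube.
  y = 2: RHS = 121 is not a perfect cube.
  y = -2: RHS = -87 is not a perfect cube.
  y = 3: RHS = 368 is not a perfect cube.
  y = -3: RHS = -334 is not a perfect cube.
Continuing the search up to |y| = 45 finds no solutions either.
No (x, y) in the scanned range satisfies the equation.

No integer solutions with |y| ≤ 45.


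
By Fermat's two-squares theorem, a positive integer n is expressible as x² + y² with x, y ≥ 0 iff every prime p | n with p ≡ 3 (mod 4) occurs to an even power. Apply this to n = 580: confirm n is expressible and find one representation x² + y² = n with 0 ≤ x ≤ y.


Step 1: Factor n = 580 = 2^2 · 5 · 29.
Step 2: Check the mod-4 condition on each prime factor: 2 = 2 (special); 5 ≡ 1 (mod 4), exponent 1; 29 ≡ 1 (mod 4), exponent 1.
All primes ≡ 3 (mod 4) appear to even exponent (or don't appear), so by the two-squares theorem n IS expressible as a sum of two squares.
Step 3: Build a representation. Group n = k² · m with k = 2 and m = 5 · 29 = 145 (a product of primes ≡ 1 (mod 4)); a representation of m scales to one of n via (k·x)² + (k·y)² = k²(x² + y²). Each prime p ≡ 1 (mod 4) is itself a sum of two squares; find a² by testing p − a² for a perfect square:
  5: 5 − 1² = 4 = 2² ⇒ 5 = 1² + 2².
  29: 29 − 1² = 28, 29 − 2² = 25 = 5² ⇒ 29 = 2² + 5².
  Combine using the Brahmagupta–Fibonacci identity (a² + b²)(c² + d²) = (ac − bd)² + (ad + bc)² = (ac + bd)² + (ad − bc)²:
  5 · 29 = 145: from (1² + 2²)(2² + 5²), take (1·2 − 2·5, 1·5 + 2·2) = (2 − 10, 5 + 4) = (-8, 9); dropping signs (only squares matter) gives (8, 9); check 8² + 9² = 64 + 81 = 145 ✓.
  Scale by k = 2: (2·8, 2·9) = (16, 18).
Step 4: Order so x ≤ y and verify: 16² + 18² = 256 + 324 = 580 = n. ✓

n = 580 = 16² + 18² (one valid representation with x ≤ y).
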